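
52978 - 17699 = 35279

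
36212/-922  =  -18106/461 = -39.28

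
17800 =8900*2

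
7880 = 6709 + 1171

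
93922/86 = 1092 + 5/43= 1092.12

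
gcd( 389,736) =1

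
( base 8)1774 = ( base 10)1020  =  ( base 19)2FD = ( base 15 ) 480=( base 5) 13040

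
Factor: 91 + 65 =2^2*3^1*13^1 = 156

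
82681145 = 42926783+39754362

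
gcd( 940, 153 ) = 1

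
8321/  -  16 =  - 8321/16 = - 520.06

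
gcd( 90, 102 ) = 6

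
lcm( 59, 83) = 4897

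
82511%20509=475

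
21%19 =2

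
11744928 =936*12548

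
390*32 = 12480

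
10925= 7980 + 2945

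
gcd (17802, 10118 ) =2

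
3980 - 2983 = 997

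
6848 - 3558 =3290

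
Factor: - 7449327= - 3^4 * 91967^1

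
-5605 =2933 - 8538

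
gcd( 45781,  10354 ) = 1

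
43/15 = 43/15 = 2.87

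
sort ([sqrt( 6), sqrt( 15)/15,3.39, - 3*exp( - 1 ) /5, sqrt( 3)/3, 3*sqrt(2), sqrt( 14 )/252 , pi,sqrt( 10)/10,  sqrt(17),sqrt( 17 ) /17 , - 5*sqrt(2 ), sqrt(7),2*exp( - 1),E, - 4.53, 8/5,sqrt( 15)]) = [-5 * sqrt( 2), - 4.53, - 3 * exp(-1)/5, sqrt( 14 ) /252 , sqrt(17 ) /17, sqrt(15)/15, sqrt ( 10 ) /10, sqrt(3)/3, 2*exp ( - 1 ),8/5,sqrt( 6),sqrt ( 7), E, pi, 3.39, sqrt ( 15), sqrt( 17 ), 3*sqrt ( 2)] 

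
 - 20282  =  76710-96992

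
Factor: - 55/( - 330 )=1/6 = 2^( - 1 )*3^(- 1)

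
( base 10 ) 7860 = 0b1111010110100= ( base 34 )6r6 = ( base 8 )17264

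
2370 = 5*474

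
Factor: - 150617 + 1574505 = 1423888 = 2^4* 88993^1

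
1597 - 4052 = -2455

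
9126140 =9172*995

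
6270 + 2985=9255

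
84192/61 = 1380 + 12/61 = 1380.20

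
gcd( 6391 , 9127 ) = 1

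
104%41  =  22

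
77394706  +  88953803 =166348509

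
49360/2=24680 = 24680.00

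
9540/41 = 232 + 28/41  =  232.68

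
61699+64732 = 126431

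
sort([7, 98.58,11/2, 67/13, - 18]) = [ - 18, 67/13, 11/2, 7,98.58] 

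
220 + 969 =1189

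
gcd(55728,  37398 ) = 6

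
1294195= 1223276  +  70919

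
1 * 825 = 825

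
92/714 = 46/357 =0.13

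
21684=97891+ - 76207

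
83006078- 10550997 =72455081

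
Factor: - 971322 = - 2^1*3^1*11^1*14717^1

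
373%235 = 138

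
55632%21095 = 13442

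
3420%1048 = 276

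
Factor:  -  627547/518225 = -5^( - 2)*19^(-1 )*1091^( - 1)*627547^1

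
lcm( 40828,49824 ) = 2939616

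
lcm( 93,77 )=7161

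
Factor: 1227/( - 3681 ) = -1/3= - 3^( - 1) 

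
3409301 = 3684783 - 275482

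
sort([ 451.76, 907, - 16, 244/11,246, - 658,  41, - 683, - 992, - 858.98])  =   [ - 992, - 858.98, - 683, - 658, - 16,244/11,41, 246 , 451.76 , 907 ] 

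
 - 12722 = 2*( - 6361)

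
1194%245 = 214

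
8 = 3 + 5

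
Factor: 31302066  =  2^1*3^1*17^1*306883^1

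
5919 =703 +5216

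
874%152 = 114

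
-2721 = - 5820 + 3099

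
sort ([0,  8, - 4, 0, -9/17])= [ - 4  , - 9/17, 0, 0,8]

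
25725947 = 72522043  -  46796096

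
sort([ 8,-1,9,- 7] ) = [ - 7, - 1, 8,9 ]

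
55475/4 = 55475/4=13868.75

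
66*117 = 7722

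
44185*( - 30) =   -  1325550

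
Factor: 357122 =2^1 *178561^1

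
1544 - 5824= - 4280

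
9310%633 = 448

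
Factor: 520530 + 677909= 11^1*108949^1 = 1198439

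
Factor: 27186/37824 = 2^( - 5) * 23^1 = 23/32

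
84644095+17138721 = 101782816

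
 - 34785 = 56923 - 91708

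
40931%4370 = 1601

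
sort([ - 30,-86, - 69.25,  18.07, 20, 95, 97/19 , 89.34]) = [ - 86,-69.25, - 30, 97/19,18.07,20, 89.34,  95] 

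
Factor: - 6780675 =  - 3^1*5^2 * 11^1*8219^1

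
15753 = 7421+8332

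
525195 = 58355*9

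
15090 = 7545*2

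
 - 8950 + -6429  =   - 15379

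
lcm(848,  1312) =69536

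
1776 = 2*888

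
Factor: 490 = 2^1*5^1*7^2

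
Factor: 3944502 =2^1*3^2*31^1*7069^1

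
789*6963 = 5493807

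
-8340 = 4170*( - 2)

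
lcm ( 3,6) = 6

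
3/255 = 1/85 = 0.01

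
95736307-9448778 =86287529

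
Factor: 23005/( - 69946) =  - 2^( - 1)*5^1*41^( - 1) * 43^1* 107^1*853^(- 1) 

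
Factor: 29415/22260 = 2^(-2 )*7^( - 1)*37^1 = 37/28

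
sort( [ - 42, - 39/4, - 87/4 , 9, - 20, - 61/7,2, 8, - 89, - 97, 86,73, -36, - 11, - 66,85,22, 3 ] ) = [ - 97,-89 , - 66, - 42, - 36, - 87/4, - 20, - 11, - 39/4,- 61/7,2, 3, 8, 9,  22, 73,  85, 86]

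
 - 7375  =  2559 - 9934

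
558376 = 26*21476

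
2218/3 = 2218/3 = 739.33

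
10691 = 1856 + 8835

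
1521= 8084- 6563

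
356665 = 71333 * 5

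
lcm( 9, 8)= 72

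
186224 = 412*452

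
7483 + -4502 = 2981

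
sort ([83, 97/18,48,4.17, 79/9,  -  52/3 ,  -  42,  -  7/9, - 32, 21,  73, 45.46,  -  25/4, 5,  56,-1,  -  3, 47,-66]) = [-66,-42, - 32, - 52/3, - 25/4,-3, - 1, - 7/9,  4.17, 5, 97/18, 79/9, 21,45.46,  47,48,56 , 73, 83 ] 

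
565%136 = 21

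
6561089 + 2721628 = 9282717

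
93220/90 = 9322/9 = 1035.78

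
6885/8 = 860 +5/8 = 860.62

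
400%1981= 400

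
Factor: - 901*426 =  - 383826 = - 2^1 * 3^1*17^1*53^1*71^1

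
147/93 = 1+18/31 = 1.58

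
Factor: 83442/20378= 41721/10189 = 3^1*23^ ( - 1 )*443^ ( - 1 )*13907^1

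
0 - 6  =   - 6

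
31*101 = 3131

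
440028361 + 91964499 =531992860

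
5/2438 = 5/2438= 0.00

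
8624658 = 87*99134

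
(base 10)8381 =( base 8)20275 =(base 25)DA6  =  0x20BD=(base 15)273B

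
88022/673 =88022/673 = 130.79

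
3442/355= 9 + 247/355 = 9.70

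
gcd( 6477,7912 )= 1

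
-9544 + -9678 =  - 19222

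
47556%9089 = 2111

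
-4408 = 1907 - 6315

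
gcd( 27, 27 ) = 27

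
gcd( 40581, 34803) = 27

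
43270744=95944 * 451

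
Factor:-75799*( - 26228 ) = 1988056172 = 2^2*79^1*83^1 * 229^1*331^1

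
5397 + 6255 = 11652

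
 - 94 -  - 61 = -33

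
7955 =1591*5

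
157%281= 157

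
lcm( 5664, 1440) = 84960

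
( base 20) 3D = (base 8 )111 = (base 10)73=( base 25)2N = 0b1001001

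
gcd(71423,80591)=1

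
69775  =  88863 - 19088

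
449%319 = 130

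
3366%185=36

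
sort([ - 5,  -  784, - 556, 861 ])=[ - 784, - 556, - 5,861 ] 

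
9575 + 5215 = 14790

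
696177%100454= 93453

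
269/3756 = 269/3756 = 0.07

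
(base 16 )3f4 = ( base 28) 184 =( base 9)1344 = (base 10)1012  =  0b1111110100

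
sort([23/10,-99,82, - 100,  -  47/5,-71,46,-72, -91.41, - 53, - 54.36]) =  [-100,-99,-91.41, - 72, - 71, - 54.36,-53 , - 47/5,23/10,46, 82 ]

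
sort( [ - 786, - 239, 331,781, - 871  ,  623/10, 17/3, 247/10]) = [ - 871, - 786, - 239, 17/3,  247/10,623/10 , 331,781 ] 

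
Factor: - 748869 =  -3^1 * 11^2 * 2063^1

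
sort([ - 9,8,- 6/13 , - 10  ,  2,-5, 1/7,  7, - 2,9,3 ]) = [ - 10, - 9, - 5, - 2, - 6/13, 1/7 , 2, 3, 7,8,9 ]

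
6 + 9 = 15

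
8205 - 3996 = 4209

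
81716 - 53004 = 28712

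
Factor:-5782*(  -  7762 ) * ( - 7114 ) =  - 2^3*7^2*59^1*3557^1*3881^1= - 319275494776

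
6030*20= 120600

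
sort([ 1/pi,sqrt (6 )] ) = [1/pi, sqrt( 6 ) ] 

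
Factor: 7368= 2^3 * 3^1*307^1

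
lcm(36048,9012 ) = 36048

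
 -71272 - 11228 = -82500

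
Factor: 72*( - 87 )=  - 6264 = - 2^3*3^3*29^1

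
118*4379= 516722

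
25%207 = 25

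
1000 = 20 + 980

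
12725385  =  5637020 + 7088365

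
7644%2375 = 519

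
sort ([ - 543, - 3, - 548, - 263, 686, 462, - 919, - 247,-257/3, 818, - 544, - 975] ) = [-975,-919,-548,-544,-543 , - 263 , - 247, - 257/3,  -  3,  462, 686  ,  818 ] 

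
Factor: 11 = 11^1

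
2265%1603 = 662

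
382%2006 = 382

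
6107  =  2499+3608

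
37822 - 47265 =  - 9443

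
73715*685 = 50494775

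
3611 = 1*3611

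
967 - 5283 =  - 4316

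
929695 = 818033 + 111662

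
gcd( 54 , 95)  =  1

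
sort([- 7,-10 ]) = [ - 10, -7] 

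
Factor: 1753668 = 2^2*3^2 * 7^1*6959^1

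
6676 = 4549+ 2127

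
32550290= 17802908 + 14747382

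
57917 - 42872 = 15045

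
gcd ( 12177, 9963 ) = 1107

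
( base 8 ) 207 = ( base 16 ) 87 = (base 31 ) 4b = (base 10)135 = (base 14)99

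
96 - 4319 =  - 4223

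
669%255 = 159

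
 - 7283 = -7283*1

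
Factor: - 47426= - 2^1*23^1*1031^1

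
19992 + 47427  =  67419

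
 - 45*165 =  - 7425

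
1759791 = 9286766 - 7526975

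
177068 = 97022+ 80046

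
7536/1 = 7536 = 7536.00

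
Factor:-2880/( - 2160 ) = 4/3= 2^2*  3^(  -  1 )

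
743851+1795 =745646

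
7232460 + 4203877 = 11436337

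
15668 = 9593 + 6075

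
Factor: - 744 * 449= - 334056 =- 2^3*3^1*  31^1*449^1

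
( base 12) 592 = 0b1100111110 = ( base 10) 830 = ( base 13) 4BB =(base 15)3A5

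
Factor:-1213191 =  - 3^3 * 7^3 * 131^1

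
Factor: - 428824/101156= - 886/209 = - 2^1* 11^( - 1 )*19^(-1)*443^1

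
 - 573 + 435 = -138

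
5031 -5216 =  - 185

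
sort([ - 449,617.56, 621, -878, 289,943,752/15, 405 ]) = [-878 ,-449, 752/15,289 , 405, 617.56, 621, 943]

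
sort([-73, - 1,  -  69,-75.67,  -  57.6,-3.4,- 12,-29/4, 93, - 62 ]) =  [ - 75.67,  -  73, - 69,  -  62, - 57.6 ,-12, - 29/4, - 3.4, - 1, 93 ] 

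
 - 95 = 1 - 96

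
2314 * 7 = 16198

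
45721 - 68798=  - 23077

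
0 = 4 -4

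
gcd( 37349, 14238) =1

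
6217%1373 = 725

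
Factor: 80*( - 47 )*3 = - 2^4*3^1*5^1 * 47^1 = - 11280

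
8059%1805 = 839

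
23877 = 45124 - 21247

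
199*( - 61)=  - 12139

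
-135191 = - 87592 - 47599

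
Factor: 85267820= 2^2*5^1 * 11^1*19^1*20399^1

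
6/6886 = 3/3443 = 0.00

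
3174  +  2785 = 5959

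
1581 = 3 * 527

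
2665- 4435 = -1770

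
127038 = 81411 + 45627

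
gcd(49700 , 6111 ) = 7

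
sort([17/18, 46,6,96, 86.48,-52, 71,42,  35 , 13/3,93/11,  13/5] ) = [ - 52, 17/18, 13/5,13/3,6, 93/11,35, 42, 46, 71, 86.48, 96]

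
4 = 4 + 0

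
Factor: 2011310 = 2^1 * 5^1*7^1*59^1*487^1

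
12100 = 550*22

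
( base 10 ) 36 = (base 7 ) 51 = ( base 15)26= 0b100100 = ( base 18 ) 20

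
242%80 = 2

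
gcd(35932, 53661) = 1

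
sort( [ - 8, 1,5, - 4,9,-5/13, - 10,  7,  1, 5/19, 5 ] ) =[ - 10, - 8, - 4, - 5/13, 5/19 , 1 , 1, 5, 5, 7, 9]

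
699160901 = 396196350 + 302964551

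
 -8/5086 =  - 1 + 2539/2543= - 0.00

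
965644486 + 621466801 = 1587111287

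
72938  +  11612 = 84550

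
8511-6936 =1575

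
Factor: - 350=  - 2^1*5^2*7^1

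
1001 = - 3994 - - 4995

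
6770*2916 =19741320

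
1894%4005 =1894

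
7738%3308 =1122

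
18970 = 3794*5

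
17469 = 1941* 9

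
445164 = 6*74194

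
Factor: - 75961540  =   - 2^2*5^1*3798077^1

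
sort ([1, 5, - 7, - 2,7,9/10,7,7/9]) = [ - 7, - 2, 7/9,9/10,1,5,7  ,  7]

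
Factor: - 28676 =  - 2^2 * 67^1*107^1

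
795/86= 9 + 21/86= 9.24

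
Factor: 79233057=3^2*1559^1*5647^1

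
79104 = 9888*8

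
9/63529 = 9/63529 = 0.00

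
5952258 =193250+5759008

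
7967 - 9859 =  - 1892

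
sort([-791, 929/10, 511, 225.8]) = [ - 791,929/10, 225.8, 511]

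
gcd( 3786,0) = 3786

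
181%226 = 181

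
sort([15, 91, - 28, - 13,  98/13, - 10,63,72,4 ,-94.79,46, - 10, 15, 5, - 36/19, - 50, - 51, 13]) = [ -94.79, - 51, -50, - 28, - 13,-10, - 10,-36/19,4,5,98/13, 13,15, 15, 46, 63,72, 91] 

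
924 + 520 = 1444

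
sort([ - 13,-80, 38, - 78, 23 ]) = [ - 80,-78, - 13, 23,  38 ]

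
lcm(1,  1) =1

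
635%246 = 143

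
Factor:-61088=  - 2^5*23^1 * 83^1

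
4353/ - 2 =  - 2177 + 1/2  =  - 2176.50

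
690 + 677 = 1367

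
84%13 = 6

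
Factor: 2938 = 2^1 *13^1*113^1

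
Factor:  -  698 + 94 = - 2^2*151^1 = -604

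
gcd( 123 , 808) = 1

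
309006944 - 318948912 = -9941968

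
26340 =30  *878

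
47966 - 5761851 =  - 5713885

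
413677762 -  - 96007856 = 509685618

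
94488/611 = 94488/611 = 154.64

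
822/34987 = 822/34987 = 0.02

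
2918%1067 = 784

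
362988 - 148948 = 214040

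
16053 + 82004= 98057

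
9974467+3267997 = 13242464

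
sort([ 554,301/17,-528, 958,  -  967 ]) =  [ - 967, - 528 , 301/17, 554 , 958 ] 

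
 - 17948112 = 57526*( - 312)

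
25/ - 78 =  - 25/78 = - 0.32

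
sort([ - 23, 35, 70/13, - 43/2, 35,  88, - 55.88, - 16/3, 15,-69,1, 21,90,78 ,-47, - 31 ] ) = [ -69, - 55.88, - 47, - 31, - 23 ,-43/2, - 16/3, 1,70/13, 15  ,  21, 35, 35, 78, 88, 90] 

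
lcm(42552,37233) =297864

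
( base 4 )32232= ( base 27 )17o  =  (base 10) 942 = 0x3AE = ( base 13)576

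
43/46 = 43/46 = 0.93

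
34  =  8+26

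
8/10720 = 1/1340= 0.00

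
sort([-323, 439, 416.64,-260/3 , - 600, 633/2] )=[ - 600,-323,  -  260/3,633/2,  416.64 , 439]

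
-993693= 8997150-9990843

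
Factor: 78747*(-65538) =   -  2^1 * 3^3*11^1*331^1*26249^1 = -5160920886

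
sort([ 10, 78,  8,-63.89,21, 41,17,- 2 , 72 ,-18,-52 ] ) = [  -  63.89, - 52, - 18, - 2, 8, 10, 17, 21,41, 72, 78 ] 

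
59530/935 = 63 + 125/187 = 63.67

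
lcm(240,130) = 3120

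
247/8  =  247/8 = 30.88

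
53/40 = 53/40 = 1.32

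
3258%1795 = 1463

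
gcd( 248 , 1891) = 31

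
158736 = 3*52912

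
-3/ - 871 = 3/871 = 0.00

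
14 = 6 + 8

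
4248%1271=435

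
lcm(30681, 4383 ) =30681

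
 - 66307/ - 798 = 66307/798 = 83.09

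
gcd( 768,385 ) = 1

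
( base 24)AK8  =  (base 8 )14150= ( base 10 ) 6248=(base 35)53I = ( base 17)14A9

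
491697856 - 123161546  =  368536310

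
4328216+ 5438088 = 9766304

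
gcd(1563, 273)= 3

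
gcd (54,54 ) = 54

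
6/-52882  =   - 3/26441 = -0.00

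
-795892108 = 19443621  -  815335729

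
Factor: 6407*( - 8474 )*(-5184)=281454486912 = 2^7*3^4*19^1*43^1*149^1*223^1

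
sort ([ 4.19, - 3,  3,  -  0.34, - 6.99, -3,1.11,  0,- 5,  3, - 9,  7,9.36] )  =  [ - 9, - 6.99, - 5,-3, - 3,-0.34,0, 1.11,3,3 , 4.19,7, 9.36]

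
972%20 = 12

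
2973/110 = 27 + 3/110 = 27.03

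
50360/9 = 5595 + 5/9 = 5595.56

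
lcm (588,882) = 1764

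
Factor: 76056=2^3*3^1 * 3169^1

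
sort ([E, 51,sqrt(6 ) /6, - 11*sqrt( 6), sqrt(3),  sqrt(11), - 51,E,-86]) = [ - 86,  -  51, - 11 * sqrt(6),sqrt(6) /6, sqrt(3 ), E , E,sqrt( 11),51 ]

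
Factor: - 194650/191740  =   - 2^( - 1)*5^1*17^1*229^1*9587^ ( - 1 ) = - 19465/19174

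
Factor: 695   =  5^1*139^1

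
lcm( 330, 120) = 1320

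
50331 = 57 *883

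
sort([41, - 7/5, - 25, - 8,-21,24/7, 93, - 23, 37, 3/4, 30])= [ - 25 , - 23, - 21 ,-8, - 7/5,3/4,24/7, 30, 37,41,93]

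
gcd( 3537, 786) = 393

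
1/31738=1/31738 = 0.00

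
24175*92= 2224100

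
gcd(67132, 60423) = 1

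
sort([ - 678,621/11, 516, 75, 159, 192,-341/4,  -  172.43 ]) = [ - 678, - 172.43, - 341/4,621/11,75,159,192,516 ]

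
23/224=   23/224 = 0.10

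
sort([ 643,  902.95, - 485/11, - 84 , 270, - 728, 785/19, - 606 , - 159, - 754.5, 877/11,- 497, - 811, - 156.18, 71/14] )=[-811, - 754.5, - 728, - 606,-497, - 159, - 156.18,-84, - 485/11, 71/14,785/19 , 877/11 , 270, 643, 902.95 ]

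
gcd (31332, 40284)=4476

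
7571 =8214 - 643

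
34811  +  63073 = 97884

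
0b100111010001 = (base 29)2SJ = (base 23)4h6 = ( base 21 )5ee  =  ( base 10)2513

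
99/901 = 99/901 = 0.11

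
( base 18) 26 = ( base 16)2a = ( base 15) 2c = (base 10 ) 42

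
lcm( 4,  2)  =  4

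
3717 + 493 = 4210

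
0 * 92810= 0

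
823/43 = 823/43 = 19.14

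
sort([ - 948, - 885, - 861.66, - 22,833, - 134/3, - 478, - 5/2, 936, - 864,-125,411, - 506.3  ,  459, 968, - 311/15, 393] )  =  [ - 948,-885, - 864, - 861.66, - 506.3,-478, - 125, - 134/3,  -  22, - 311/15, - 5/2,393, 411,459, 833 , 936 , 968 ] 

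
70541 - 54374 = 16167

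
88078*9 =792702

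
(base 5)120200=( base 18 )DBF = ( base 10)4425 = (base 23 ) 889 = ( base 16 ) 1149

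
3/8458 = 3/8458 =0.00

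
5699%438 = 5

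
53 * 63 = 3339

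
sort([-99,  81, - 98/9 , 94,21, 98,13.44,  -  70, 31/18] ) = [ - 99, - 70, - 98/9,31/18,13.44, 21,81 , 94, 98]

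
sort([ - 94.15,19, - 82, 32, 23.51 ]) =[ - 94.15, - 82, 19, 23.51,32 ]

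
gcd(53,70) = 1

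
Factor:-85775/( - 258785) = 235/709 = 5^1*47^1*709^( - 1)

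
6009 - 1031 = 4978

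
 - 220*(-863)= 189860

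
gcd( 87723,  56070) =9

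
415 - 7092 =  - 6677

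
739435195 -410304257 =329130938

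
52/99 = 52/99 = 0.53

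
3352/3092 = 838/773 = 1.08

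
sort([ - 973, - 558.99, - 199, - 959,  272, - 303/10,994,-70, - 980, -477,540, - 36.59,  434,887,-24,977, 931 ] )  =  [  -  980,-973, - 959,  -  558.99,-477,  -  199 , - 70 ,-36.59, - 303/10,-24,272, 434, 540, 887  ,  931, 977,994] 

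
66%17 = 15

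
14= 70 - 56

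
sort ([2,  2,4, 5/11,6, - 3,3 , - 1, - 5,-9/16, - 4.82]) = [ - 5,-4.82, - 3, - 1, - 9/16, 5/11, 2, 2,3,  4, 6]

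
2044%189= 154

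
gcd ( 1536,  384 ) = 384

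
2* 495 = 990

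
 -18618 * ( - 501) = 9327618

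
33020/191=172  +  168/191 = 172.88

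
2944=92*32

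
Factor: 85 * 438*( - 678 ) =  - 2^2*3^2*5^1*17^1*73^1 * 113^1 = - 25241940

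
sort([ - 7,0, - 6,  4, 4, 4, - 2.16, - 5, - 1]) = [-7,-6, - 5, - 2.16, - 1, 0 , 4,4,4] 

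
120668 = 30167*4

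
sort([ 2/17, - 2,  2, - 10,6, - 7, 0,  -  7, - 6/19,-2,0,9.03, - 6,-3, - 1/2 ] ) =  [ - 10, - 7,  -  7, - 6, -3, - 2, - 2,- 1/2, - 6/19,0 , 0, 2/17, 2,6,9.03]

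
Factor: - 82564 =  - 2^2*20641^1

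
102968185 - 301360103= - 198391918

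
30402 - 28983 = 1419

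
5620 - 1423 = 4197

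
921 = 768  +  153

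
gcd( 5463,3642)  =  1821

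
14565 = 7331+7234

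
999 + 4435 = 5434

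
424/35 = 424/35 =12.11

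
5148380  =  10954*470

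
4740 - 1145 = 3595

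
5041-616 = 4425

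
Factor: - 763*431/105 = - 3^ ( - 1 )*5^ ( - 1 )*109^1*431^1 =- 46979/15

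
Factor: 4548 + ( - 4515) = 33 = 3^1*11^1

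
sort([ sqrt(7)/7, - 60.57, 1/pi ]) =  [ - 60.57, 1/pi, sqrt(7 ) /7]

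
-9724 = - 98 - 9626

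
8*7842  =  62736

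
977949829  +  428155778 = 1406105607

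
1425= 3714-2289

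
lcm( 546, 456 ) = 41496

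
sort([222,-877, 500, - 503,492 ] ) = [-877 ,  -  503,222, 492, 500]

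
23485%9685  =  4115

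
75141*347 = 26073927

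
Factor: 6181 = 7^1*883^1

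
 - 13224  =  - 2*6612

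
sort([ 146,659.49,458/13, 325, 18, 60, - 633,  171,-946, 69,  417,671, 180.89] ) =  [-946, - 633,18, 458/13,60, 69, 146,171, 180.89, 325, 417 , 659.49,671 ] 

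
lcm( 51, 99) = 1683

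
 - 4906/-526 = 9+86/263 = 9.33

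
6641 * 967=6421847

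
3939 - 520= 3419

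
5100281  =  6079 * 839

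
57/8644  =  57/8644 = 0.01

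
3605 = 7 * 515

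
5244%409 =336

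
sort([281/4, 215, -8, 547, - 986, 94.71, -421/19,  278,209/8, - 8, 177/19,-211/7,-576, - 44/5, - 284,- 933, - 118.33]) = [-986, -933, - 576, - 284,-118.33,  -  211/7,-421/19  , - 44/5,-8, - 8, 177/19, 209/8, 281/4, 94.71, 215 , 278,  547]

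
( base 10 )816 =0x330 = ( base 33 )OO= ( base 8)1460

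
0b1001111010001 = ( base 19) e10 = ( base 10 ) 5073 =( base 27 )6po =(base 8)11721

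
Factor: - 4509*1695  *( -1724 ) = 13176109620 = 2^2*3^4*5^1*113^1*167^1*431^1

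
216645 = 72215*3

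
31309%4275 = 1384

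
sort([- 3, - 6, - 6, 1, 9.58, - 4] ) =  [-6,  -  6, - 4, - 3, 1,9.58] 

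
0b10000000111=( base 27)1b5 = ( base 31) 128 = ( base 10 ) 1031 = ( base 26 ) 1dh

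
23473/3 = 7824+1/3 = 7824.33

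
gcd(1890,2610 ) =90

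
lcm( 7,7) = 7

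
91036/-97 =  - 939 + 47/97 = -938.52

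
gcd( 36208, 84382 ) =62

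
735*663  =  487305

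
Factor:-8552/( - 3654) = 4276/1827 = 2^2 *3^( - 2)*  7^( - 1 )*29^( - 1 )*1069^1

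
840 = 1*840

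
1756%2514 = 1756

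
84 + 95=179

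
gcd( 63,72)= 9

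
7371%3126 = 1119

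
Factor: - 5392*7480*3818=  - 153988186880 = - 2^8*5^1*11^1*17^1*23^1*83^1*337^1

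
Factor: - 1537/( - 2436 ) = 2^( - 2)* 3^ (-1 ) *7^( - 1 )*53^1=53/84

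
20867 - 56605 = - 35738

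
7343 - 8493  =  -1150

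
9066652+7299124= 16365776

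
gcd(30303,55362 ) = 3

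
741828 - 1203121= - 461293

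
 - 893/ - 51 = 17 + 26/51 = 17.51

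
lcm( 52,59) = 3068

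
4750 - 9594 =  - 4844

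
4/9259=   4/9259 = 0.00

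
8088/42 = 1348/7 = 192.57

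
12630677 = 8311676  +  4319001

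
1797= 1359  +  438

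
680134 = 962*707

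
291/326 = 291/326 = 0.89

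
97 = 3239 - 3142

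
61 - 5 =56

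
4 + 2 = 6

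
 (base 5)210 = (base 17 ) 34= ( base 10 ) 55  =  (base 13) 43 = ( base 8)67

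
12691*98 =1243718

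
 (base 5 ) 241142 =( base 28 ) bai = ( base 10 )8922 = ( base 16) 22DA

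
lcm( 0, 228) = 0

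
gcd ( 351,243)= 27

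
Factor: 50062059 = 3^2*17^1*327203^1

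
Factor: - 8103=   -  3^1 * 37^1*73^1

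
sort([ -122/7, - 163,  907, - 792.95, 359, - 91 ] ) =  [ - 792.95,-163,  -  91, - 122/7, 359,907 ]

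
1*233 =233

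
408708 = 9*45412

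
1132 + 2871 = 4003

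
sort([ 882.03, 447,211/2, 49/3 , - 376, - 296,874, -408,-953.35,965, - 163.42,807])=[-953.35,- 408, - 376,-296, - 163.42, 49/3,211/2, 447,  807 , 874, 882.03, 965] 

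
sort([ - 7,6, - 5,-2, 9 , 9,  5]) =[ - 7 , - 5, -2 , 5,6,9,  9]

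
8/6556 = 2/1639 = 0.00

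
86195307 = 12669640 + 73525667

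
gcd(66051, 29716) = 1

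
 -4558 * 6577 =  - 29977966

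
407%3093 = 407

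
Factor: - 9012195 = -3^3*5^1 *241^1 * 277^1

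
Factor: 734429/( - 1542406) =-2^( - 1)*53^( - 1 ) * 14551^(  -  1)*734429^1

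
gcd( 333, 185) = 37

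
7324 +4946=12270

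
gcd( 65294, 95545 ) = 1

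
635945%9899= 2409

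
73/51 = 1+22/51  =  1.43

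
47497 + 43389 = 90886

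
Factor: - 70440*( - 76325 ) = 2^3 * 3^1*5^3*43^1*71^1 * 587^1 = 5376333000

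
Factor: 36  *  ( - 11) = - 2^2*3^2*11^1 = - 396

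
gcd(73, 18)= 1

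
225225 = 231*975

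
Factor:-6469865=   -  5^1*751^1*1723^1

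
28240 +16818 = 45058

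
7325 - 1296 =6029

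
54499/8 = 6812+ 3/8 = 6812.38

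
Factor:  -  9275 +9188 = -3^1*29^1 = - 87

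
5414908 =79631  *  68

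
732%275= 182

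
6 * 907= 5442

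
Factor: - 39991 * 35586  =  - 2^1* 3^3 *7^1*29^1*197^1 * 659^1 = - 1423119726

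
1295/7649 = 1295/7649  =  0.17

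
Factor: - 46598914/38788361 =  - 2^1*1409^( - 1 )*27529^( - 1)*23299457^1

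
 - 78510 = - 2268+-76242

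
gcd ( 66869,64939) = 1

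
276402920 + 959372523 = 1235775443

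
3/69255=1/23085 = 0.00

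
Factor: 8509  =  67^1*127^1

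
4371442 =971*4502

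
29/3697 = 29/3697 = 0.01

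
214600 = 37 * 5800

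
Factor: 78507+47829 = 126336 = 2^7*3^1*7^1*47^1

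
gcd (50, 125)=25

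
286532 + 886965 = 1173497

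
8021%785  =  171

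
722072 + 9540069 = 10262141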